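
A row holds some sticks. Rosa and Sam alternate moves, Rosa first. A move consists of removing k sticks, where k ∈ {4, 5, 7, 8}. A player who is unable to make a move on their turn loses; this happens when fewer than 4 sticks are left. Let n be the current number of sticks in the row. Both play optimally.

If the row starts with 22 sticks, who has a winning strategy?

Work bottom-up. With no move the player to move loses. Otherwise the position is W if at least one move leads to an L position for the opponent, and L if every move leads to a W.
n=0: no move → L
n=1: no move → L
n=2: no move → L
n=3: no move → L
n=4: reaches L-position 0 → W
n=5: reaches L-position 1 → W
n=6: reaches L-position 2 → W
n=7: reaches L-position 3 → W
n=8: reaches L-position 3 → W
n=9: reaches L-position 2 → W
n=10: reaches L-position 3 → W
n=11: reaches L-position 3 → W
n=12: only reaches 8(W), 7(W), 5(W), 4(W), all W → L
n=13: only reaches 9(W), 8(W), 6(W), 5(W), all W → L
n=14: only reaches 10(W), 9(W), 7(W), 6(W), all W → L
n=15: only reaches 11(W), 10(W), 8(W), 7(W), all W → L
n=16: reaches L-position 12 → W
n=17: reaches L-position 13 → W
n=18: reaches L-position 14 → W
n=19: reaches L-position 15 → W
n=20: reaches L-position 15 → W
n=21: reaches L-position 14 → W
n=22: reaches L-position 15 → W
From 22 Rosa can remove 7, leaving 15, reaching an L position.

Rosa wins.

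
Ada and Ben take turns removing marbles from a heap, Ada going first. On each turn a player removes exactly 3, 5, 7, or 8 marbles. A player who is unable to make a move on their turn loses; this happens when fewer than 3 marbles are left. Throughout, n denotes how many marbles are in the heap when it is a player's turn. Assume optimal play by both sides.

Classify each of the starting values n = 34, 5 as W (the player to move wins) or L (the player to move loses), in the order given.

Label each position W (a win for the player to move) or L (a loss). A position with no legal move is L; any other position is W exactly when some move reaches an L, and L when every move reaches a W.
n=0: no move → L
n=1: no move → L
n=2: no move → L
n=3: can move to 0, which is L ⇒ W
n=4: can move to 1, which is L ⇒ W
n=5: can move to 2, which is L ⇒ W
n=6: can move to 1, which is L ⇒ W
n=7: can move to 2, which is L ⇒ W
n=8: can move to 1, which is L ⇒ W
n=9: can move to 2, which is L ⇒ W
n=10: can move to 2, which is L ⇒ W
n=11: moves to 8(W), 6(W), 4(W), 3(W); every one is W ⇒ L
n=12: moves to 9(W), 7(W), 5(W), 4(W); every one is W ⇒ L
n=13: moves to 10(W), 8(W), 6(W), 5(W); every one is W ⇒ L
n=14: can move to 11, which is L ⇒ W
n=15: can move to 12, which is L ⇒ W
n=16: can move to 13, which is L ⇒ W
n=17: can move to 12, which is L ⇒ W
n=18: can move to 13, which is L ⇒ W
n=19: can move to 12, which is L ⇒ W
n=20: can move to 13, which is L ⇒ W
n=21: can move to 13, which is L ⇒ W
n=22: moves to 19(W), 17(W), 15(W), 14(W); every one is W ⇒ L
n=23: moves to 20(W), 18(W), 16(W), 15(W); every one is W ⇒ L
n=24: moves to 21(W), 19(W), 17(W), 16(W); every one is W ⇒ L
n=25: can move to 22, which is L ⇒ W
n=26: can move to 23, which is L ⇒ W
n=27: can move to 24, which is L ⇒ W
n=28: can move to 23, which is L ⇒ W
n=29: can move to 24, which is L ⇒ W
n=30: can move to 23, which is L ⇒ W
n=31: can move to 24, which is L ⇒ W
n=32: can move to 24, which is L ⇒ W
n=33: moves to 30(W), 28(W), 26(W), 25(W); every one is W ⇒ L
n=34: moves to 31(W), 29(W), 27(W), 26(W); every one is W ⇒ L

34: L, 5: W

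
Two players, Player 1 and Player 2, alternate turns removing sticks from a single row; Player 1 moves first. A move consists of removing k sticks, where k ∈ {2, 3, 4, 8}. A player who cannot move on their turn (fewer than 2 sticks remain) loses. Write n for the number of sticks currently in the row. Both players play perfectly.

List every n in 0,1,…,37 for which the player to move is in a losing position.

0, 1, 6, 7, 12, 13, 18, 19, 24, 25, 30, 31, 36, 37

Classify positions by backward induction: terminal positions (no move available) are L. From any other position, the mover wins iff some move reaches an L.
n=0: no move → L
n=1: no move → L
n=2: W (go to 0, an L position)
n=3: W (go to 1, an L position)
n=4: W (go to 1, an L position)
n=5: W (go to 1, an L position)
n=6: L (options 4(W), 3(W), 2(W) are all W)
n=7: L (options 5(W), 4(W), 3(W) are all W)
n=8: W (go to 6, an L position)
n=9: W (go to 7, an L position)
n=10: W (go to 7, an L position)
n=11: W (go to 7, an L position)
n=12: L (options 10(W), 9(W), 8(W), 4(W) are all W)
n=13: L (options 11(W), 10(W), 9(W), 5(W) are all W)
n=14: W (go to 12, an L position)
n=15: W (go to 13, an L position)
n=16: W (go to 13, an L position)
n=17: W (go to 13, an L position)
n=18: L (options 16(W), 15(W), 14(W), 10(W) are all W)
n=19: L (options 17(W), 16(W), 15(W), 11(W) are all W)
n=20: W (go to 18, an L position)
n=21: W (go to 19, an L position)
n=22: W (go to 19, an L position)
n=23: W (go to 19, an L position)
n=24: L (options 22(W), 21(W), 20(W), 16(W) are all W)
n=25: L (options 23(W), 22(W), 21(W), 17(W) are all W)
n=26: W (go to 24, an L position)
n=27: W (go to 25, an L position)
n=28: W (go to 25, an L position)
n=29: W (go to 25, an L position)
n=30: L (options 28(W), 27(W), 26(W), 22(W) are all W)
n=31: L (options 29(W), 28(W), 27(W), 23(W) are all W)
n=32: W (go to 30, an L position)
n=33: W (go to 31, an L position)
n=34: W (go to 31, an L position)
n=35: W (go to 31, an L position)
n=36: L (options 34(W), 33(W), 32(W), 28(W) are all W)
n=37: L (options 35(W), 34(W), 33(W), 29(W) are all W)
Reading off the rows marked L gives the requested list; there are 14 such values of n.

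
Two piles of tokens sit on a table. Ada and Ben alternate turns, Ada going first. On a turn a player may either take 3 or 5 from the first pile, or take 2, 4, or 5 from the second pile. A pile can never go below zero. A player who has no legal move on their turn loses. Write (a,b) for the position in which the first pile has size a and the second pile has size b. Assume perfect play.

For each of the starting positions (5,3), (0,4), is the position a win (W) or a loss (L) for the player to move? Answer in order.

(5,3): L, (0,4): W

Build the W/L table. Terminal = L. A non-terminal position is W if it has a move to some L; otherwise it is L.
No move ever increases a pile, so every position that can arise here has a ≤ 5 and b ≤ 4; it is enough to label the cells with 0 ≤ a ≤ 5 and 0 ≤ b ≤ 4.
Every move lowers a or b (never raises either), so fill the grid row by row in increasing a, and left to right within a row: each cell's successors are then already labelled.
      b=0  b=1  b=2  b=3  b=4
a=0:    L    L    W    W    W
a=1:    L    L    W    W    W
a=2:    L    L    W    W    W
a=3:    W    W    L    L    W
a=4:    W    W    L    L    W
a=5:    W    W    L    L    W
Cells with no legal move (terminal, hence L): (0,0), (0,1), (1,0), (1,1), (2,0), (2,1).
The remaining L cells, each justified by listing all of its moves:
(3,2): →(0,2)(W), (3,0)(W) — all W, so L
(3,3): →(0,3)(W), (3,1)(W) — all W, so L
(4,2): →(1,2)(W), (4,0)(W) — all W, so L
(4,3): →(1,3)(W), (4,1)(W) — all W, so L
(5,2): →(2,2)(W), (0,2)(W), (5,0)(W) — all W, so L
(5,3): →(2,3)(W), (0,3)(W), (5,1)(W) — all W, so L
Every other cell has at least one move into one of the L cells above, so it is W.
(5,3): one of the L cells justified above, so L
(0,4): the move to (0,0) reaches an L cell, so W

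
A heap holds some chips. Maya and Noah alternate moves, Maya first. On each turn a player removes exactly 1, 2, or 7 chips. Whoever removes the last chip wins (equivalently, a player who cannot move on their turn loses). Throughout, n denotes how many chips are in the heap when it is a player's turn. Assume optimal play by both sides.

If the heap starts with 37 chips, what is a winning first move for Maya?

Remove 1, leaving 36.

Build the W/L table. Terminal = L. A non-terminal position is W if it has a move to some L; otherwise it is L.
n=0: no move → L
n=1: can move to 0, which is L ⇒ W
n=2: can move to 0, which is L ⇒ W
n=3: moves to 2(W), 1(W); every one is W ⇒ L
n=4: can move to 3, which is L ⇒ W
n=5: can move to 3, which is L ⇒ W
n=6: moves to 5(W), 4(W); every one is W ⇒ L
n=7: can move to 6, which is L ⇒ W
n=8: can move to 6, which is L ⇒ W
n=9: moves to 8(W), 7(W), 2(W); every one is W ⇒ L
n=10: can move to 9, which is L ⇒ W
n=11: can move to 9, which is L ⇒ W
n=12: moves to 11(W), 10(W), 5(W); every one is W ⇒ L
n=13: can move to 12, which is L ⇒ W
n=14: can move to 12, which is L ⇒ W
n=15: moves to 14(W), 13(W), 8(W); every one is W ⇒ L
n=16: can move to 15, which is L ⇒ W
n=17: can move to 15, which is L ⇒ W
n=18: moves to 17(W), 16(W), 11(W); every one is W ⇒ L
n=19: can move to 18, which is L ⇒ W
n=20: can move to 18, which is L ⇒ W
n=21: moves to 20(W), 19(W), 14(W); every one is W ⇒ L
n=22: can move to 21, which is L ⇒ W
n=23: can move to 21, which is L ⇒ W
n=24: moves to 23(W), 22(W), 17(W); every one is W ⇒ L
n=25: can move to 24, which is L ⇒ W
n=26: can move to 24, which is L ⇒ W
n=27: moves to 26(W), 25(W), 20(W); every one is W ⇒ L
n=28: can move to 27, which is L ⇒ W
n=29: can move to 27, which is L ⇒ W
n=30: moves to 29(W), 28(W), 23(W); every one is W ⇒ L
n=31: can move to 30, which is L ⇒ W
n=32: can move to 30, which is L ⇒ W
n=33: moves to 32(W), 31(W), 26(W); every one is W ⇒ L
n=34: can move to 33, which is L ⇒ W
n=35: can move to 33, which is L ⇒ W
n=36: moves to 35(W), 34(W), 29(W); every one is W ⇒ L
n=37: can move to 36, which is L ⇒ W
From 37, the L positions reachable in one move are: 36, 30. Any move reaching one of these is winning.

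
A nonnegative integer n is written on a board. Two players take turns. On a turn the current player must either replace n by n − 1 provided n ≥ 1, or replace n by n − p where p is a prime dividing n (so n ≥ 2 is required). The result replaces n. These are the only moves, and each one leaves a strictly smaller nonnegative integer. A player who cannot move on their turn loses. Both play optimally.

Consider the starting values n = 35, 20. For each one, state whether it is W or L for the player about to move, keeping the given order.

Label each position W (a win for the player to move) or L (a loss). A position with no legal move is L; any other position is W exactly when some move reaches an L, and L when every move reaches a W.
n=0: no move → L
n=1: →0(L), so W
n=2: →0(L), so W
n=3: →0(L), so W
n=4: →2(W), 3(W) — all W, so L
n=5: →0(L), so W
n=6: →4(L), so W
n=7: →0(L), so W
n=8: →6(W), 7(W) — all W, so L
n=9: →8(L), so W
n=10: →8(L), so W
n=11: →0(L), so W
n=12: →9(W), 10(W), 11(W) — all W, so L
n=13: →0(L), so W
n=14: →12(L), so W
n=15: →12(L), so W
n=16: →14(W), 15(W) — all W, so L
n=17: →0(L), so W
n=18: →16(L), so W
n=19: →0(L), so W
n=20: →15(W), 18(W), 19(W) — all W, so L
n=21: →20(L), so W
n=22: →20(L), so W
n=23: →0(L), so W
n=24: →21(W), 22(W), 23(W) — all W, so L
n=25: →20(L), so W
n=26: →24(L), so W
n=27: →24(L), so W
n=28: →21(W), 26(W), 27(W) — all W, so L
n=29: →0(L), so W
n=30: →28(L), so W
n=31: →0(L), so W
n=32: →30(W), 31(W) — all W, so L
n=33: →32(L), so W
n=34: →32(L), so W
n=35: →28(L), so W

35: W, 20: L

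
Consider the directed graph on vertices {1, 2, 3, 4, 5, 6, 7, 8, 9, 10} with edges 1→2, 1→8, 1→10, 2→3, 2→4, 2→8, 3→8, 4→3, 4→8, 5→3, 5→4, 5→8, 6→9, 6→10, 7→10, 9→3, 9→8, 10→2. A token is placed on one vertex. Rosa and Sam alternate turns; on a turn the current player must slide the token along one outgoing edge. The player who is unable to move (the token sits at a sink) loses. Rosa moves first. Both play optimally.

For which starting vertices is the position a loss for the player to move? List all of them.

8, 10

Label each position W (a win for the player to move) or L (a loss). A position with no legal move is L; any other position is W exactly when some move reaches an L, and L when every move reaches a W.
Every edge goes from a vertex to one that appears earlier in the order 8, 3, 4, 5, 2, 9, 10, 1, 6, 7, so processing vertices in that order labels each vertex after all of its successors.
8: no outgoing edge → L
3: can move to 8, which is L ⇒ W
4: can move to 8, which is L ⇒ W
5: can move to 8, which is L ⇒ W
2: can move to 8, which is L ⇒ W
9: can move to 8, which is L ⇒ W
10: the only move is to 2(W), a W ⇒ L
1: can move to 10, which is L ⇒ W
6: can move to 10, which is L ⇒ W
7: can move to 10, which is L ⇒ W
Reading off the rows marked L gives the requested list; there are 2 such vertices.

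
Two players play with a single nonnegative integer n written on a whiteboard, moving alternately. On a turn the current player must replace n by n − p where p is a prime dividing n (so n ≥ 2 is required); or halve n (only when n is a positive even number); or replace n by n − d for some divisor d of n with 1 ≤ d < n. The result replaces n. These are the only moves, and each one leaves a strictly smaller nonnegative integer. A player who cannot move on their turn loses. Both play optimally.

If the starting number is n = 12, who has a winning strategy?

Classify positions by backward induction: terminal positions (no move available) are L. From any other position, the mover wins iff some move reaches an L.
n=0: no move → L
n=1: no move → L
n=2: can move to 0, which is L ⇒ W
n=3: can move to 0, which is L ⇒ W
n=4: moves to 2(W), 3(W); every one is W ⇒ L
n=5: can move to 0, which is L ⇒ W
n=6: can move to 4, which is L ⇒ W
n=7: can move to 0, which is L ⇒ W
n=8: can move to 4, which is L ⇒ W
n=9: moves to 6(W), 8(W); every one is W ⇒ L
n=10: can move to 9, which is L ⇒ W
n=11: can move to 0, which is L ⇒ W
n=12: can move to 9, which is L ⇒ W
From 12 the player to move can move to 9, reaching an L position.

The first player wins.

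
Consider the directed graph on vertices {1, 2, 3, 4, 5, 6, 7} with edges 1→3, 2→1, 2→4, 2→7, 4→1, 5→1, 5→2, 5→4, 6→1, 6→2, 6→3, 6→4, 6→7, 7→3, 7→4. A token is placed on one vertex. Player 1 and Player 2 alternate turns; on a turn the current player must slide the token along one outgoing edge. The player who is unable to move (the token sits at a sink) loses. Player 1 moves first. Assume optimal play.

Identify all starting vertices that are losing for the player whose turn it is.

Build the W/L table. Terminal = L. A non-terminal position is W if it has a move to some L; otherwise it is L.
Every edge goes from a vertex to one that appears earlier in the order 3, 1, 4, 7, 2, 6, 5, so processing vertices in that order labels each vertex after all of its successors.
3: no outgoing edge → L
1: can move to 3, which is L ⇒ W
4: the only move is to 1(W), a W ⇒ L
7: can move to 4, which is L ⇒ W
2: can move to 4, which is L ⇒ W
6: can move to 4, which is L ⇒ W
5: can move to 4, which is L ⇒ W
Reading off the rows marked L gives the requested list; there are 2 such vertices.

3, 4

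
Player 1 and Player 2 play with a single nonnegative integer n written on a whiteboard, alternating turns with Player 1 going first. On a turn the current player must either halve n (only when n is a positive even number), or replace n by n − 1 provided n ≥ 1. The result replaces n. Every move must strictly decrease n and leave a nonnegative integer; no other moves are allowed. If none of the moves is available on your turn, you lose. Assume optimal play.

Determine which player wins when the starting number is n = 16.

Use the standard recursion: the mover loses at a terminal position; elsewhere, the mover wins exactly when some move hands the opponent an L position.
n=0: no move → L
n=1: →0(L), so W
n=2: →1(W) only, which is W, so L
n=3: →2(L), so W
n=4: →2(L), so W
n=5: →4(W) only, which is W, so L
n=6: →5(L), so W
n=7: →6(W) only, which is W, so L
n=8: →7(L), so W
n=9: →8(W) only, which is W, so L
n=10: →5(L), so W
n=11: →10(W) only, which is W, so L
n=12: →11(L), so W
n=13: →12(W) only, which is W, so L
n=14: →7(L), so W
n=15: →14(W) only, which is W, so L
n=16: →15(L), so W
The starting position 16 is W: Player 1 should move to 15, handing over an L position.

Player 1 wins.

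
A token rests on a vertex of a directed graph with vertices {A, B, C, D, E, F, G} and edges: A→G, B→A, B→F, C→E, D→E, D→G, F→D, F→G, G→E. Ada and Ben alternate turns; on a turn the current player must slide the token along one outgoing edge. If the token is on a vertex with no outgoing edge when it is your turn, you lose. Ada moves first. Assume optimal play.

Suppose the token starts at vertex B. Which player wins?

Work bottom-up. With no move the player to move loses. Otherwise the position is W if at least one move leads to an L position for the opponent, and L if every move leads to a W.
Every edge goes from a vertex to one that appears earlier in the order E, G, D, F, A, B, C, so processing vertices in that order labels each vertex after all of its successors.
E: no outgoing edge → L
G: →E(L), so W
D: →E(L), so W
F: →D(W), G(W) — all W, so L
A: →G(W) only, which is W, so L
B: →A(L), so W
C: →E(L), so W
From B Ada can move to A, reaching an L position.

Ada wins.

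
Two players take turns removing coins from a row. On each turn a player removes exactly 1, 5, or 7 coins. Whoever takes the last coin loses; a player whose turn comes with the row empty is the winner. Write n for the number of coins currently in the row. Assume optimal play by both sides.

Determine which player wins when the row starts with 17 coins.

Build the W/L table. Terminal = W. A non-terminal position is W if it has a move to some L; otherwise it is L.
n=0: no move; the opponent has just taken the last coin and therefore loses → W
n=1: →0(W) only, which is W, so L
n=2: →1(L), so W
n=3: →2(W) only, which is W, so L
n=4: →3(L), so W
n=5: →4(W), 0(W) — all W, so L
n=6: →5(L), so W
n=7: →6(W), 2(W), 0(W) — all W, so L
n=8: →7(L), so W
n=9: →8(W), 4(W), 2(W) — all W, so L
n=10: →9(L), so W
n=11: →10(W), 6(W), 4(W) — all W, so L
n=12: →11(L), so W
n=13: →12(W), 8(W), 6(W) — all W, so L
n=14: →13(L), so W
n=15: →14(W), 10(W), 8(W) — all W, so L
n=16: →15(L), so W
n=17: →16(W), 12(W), 10(W) — all W, so L
Every move from 17 reaches a W position, so the mover loses.

The second player wins.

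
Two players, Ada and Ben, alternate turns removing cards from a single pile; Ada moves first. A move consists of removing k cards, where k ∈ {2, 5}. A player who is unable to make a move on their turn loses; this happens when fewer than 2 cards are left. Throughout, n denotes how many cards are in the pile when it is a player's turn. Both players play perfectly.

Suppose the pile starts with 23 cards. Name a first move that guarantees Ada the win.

Label each position W (a win for the player to move) or L (a loss). A position with no legal move is L; any other position is W exactly when some move reaches an L, and L when every move reaches a W.
n=0: no move → L
n=1: no move → L
n=2: →0(L), so W
n=3: →1(L), so W
n=4: →2(W) only, which is W, so L
n=5: →0(L), so W
n=6: →4(L), so W
n=7: →5(W), 2(W) — all W, so L
n=8: →6(W), 3(W) — all W, so L
n=9: →7(L), so W
n=10: →8(L), so W
n=11: →9(W), 6(W) — all W, so L
n=12: →7(L), so W
n=13: →11(L), so W
n=14: →12(W), 9(W) — all W, so L
n=15: →13(W), 10(W) — all W, so L
n=16: →14(L), so W
n=17: →15(L), so W
n=18: →16(W), 13(W) — all W, so L
n=19: →14(L), so W
n=20: →18(L), so W
n=21: →19(W), 16(W) — all W, so L
n=22: →20(W), 17(W) — all W, so L
n=23: →21(L), so W
From 23, the L positions reachable in one move are: 21, 18. Any move reaching one of these is winning.

Remove 2, leaving 21.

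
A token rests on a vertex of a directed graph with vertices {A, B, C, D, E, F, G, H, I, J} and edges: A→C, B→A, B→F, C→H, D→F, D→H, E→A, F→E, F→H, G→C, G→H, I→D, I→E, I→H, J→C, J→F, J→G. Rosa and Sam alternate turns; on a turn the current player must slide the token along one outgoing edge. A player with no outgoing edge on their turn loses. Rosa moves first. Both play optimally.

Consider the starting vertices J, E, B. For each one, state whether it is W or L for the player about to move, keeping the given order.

Use the standard recursion: the mover loses at a terminal position; elsewhere, the mover wins exactly when some move hands the opponent an L position.
Every edge goes from a vertex to one that appears earlier in the order H, C, A, G, E, F, J, D, B, I, so processing vertices in that order labels each vertex after all of its successors.
H: no outgoing edge → L
C: can move to H, which is L ⇒ W
A: the only move is to C(W), a W ⇒ L
G: can move to H, which is L ⇒ W
E: can move to A, which is L ⇒ W
F: can move to H, which is L ⇒ W
J: moves to F(W), G(W), C(W); every one is W ⇒ L
D: can move to H, which is L ⇒ W
B: can move to A, which is L ⇒ W
I: can move to H, which is L ⇒ W

J: L, E: W, B: W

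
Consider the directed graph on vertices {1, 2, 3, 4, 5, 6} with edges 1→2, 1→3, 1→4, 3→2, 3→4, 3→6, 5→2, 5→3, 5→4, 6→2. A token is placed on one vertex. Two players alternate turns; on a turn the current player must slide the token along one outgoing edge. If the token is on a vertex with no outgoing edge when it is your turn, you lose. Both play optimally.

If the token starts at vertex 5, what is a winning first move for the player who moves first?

Move to 4.

Label each position W (a win for the player to move) or L (a loss). A position with no legal move is L; any other position is W exactly when some move reaches an L, and L when every move reaches a W.
Every edge goes from a vertex to one that appears earlier in the order 2, 4, 6, 3, 5, 1, so processing vertices in that order labels each vertex after all of its successors.
2: no outgoing edge → L
4: no outgoing edge → L
6: reaches L-position 2 → W
3: reaches L-position 4 → W
5: reaches L-position 4 → W
1: reaches L-position 4 → W
From 5, the L positions reachable in one move are: 4, 2. Any move reaching one of these is winning.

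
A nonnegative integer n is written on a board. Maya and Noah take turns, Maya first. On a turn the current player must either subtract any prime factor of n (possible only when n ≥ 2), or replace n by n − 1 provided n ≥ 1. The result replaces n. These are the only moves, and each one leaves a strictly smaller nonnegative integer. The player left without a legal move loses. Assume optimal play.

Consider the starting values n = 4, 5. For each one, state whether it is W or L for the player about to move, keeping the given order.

4: L, 5: W

Compute win/loss labels from the base case upward. A position with no move is L. Any other position is W if it can reach an L in one move, else L.
n=0: no move → L
n=1: W (go to 0, an L position)
n=2: W (go to 0, an L position)
n=3: W (go to 0, an L position)
n=4: L (options 2(W), 3(W) are all W)
n=5: W (go to 0, an L position)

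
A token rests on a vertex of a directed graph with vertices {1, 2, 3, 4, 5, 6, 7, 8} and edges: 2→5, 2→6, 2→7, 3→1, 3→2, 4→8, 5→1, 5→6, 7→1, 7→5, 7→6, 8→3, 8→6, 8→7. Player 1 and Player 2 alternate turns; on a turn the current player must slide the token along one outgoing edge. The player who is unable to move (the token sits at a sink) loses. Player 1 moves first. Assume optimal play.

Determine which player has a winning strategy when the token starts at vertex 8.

Positions with no move are L. A position that does have a move is losing for the player to move precisely when every available move leads to a winning position for the opponent. Fill in the labels:
Every edge goes from a vertex to one that appears earlier in the order 6, 1, 5, 7, 2, 3, 8, 4, so processing vertices in that order labels each vertex after all of its successors.
6: no outgoing edge → L
1: no outgoing edge → L
5: W (go to 1, an L position)
7: W (go to 1, an L position)
2: W (go to 6, an L position)
3: W (go to 1, an L position)
8: W (go to 6, an L position)
4: L (sole option 8(W) is W)
From 8 Player 1 can move to 6, reaching an L position.

Player 1 wins.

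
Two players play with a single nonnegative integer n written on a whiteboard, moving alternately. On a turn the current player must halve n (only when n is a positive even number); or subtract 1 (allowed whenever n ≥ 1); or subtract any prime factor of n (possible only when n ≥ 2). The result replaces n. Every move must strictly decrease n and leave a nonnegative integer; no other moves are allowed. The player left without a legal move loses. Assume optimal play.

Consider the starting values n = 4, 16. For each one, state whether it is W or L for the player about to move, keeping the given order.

4: L, 16: W

Classify positions by backward induction: terminal positions (no move available) are L. From any other position, the mover wins iff some move reaches an L.
n=0: no move → L
n=1: W (go to 0, an L position)
n=2: W (go to 0, an L position)
n=3: W (go to 0, an L position)
n=4: L (options 2(W), 3(W) are all W)
n=5: W (go to 0, an L position)
n=6: W (go to 4, an L position)
n=7: W (go to 0, an L position)
n=8: W (go to 4, an L position)
n=9: L (options 6(W), 8(W) are all W)
n=10: W (go to 9, an L position)
n=11: W (go to 0, an L position)
n=12: W (go to 9, an L position)
n=13: W (go to 0, an L position)
n=14: L (options 7(W), 12(W), 13(W) are all W)
n=15: W (go to 14, an L position)
n=16: W (go to 14, an L position)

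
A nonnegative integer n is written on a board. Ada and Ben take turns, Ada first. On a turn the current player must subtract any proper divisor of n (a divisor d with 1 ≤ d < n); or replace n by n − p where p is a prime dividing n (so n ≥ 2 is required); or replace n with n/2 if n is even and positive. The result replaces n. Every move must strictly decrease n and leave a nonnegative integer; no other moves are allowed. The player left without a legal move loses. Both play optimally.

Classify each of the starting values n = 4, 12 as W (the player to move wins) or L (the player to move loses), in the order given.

Work bottom-up. With no move the player to move loses. Otherwise the position is W if at least one move leads to an L position for the opponent, and L if every move leads to a W.
n=0: no move → L
n=1: no move → L
n=2: reaches L-position 0 → W
n=3: reaches L-position 0 → W
n=4: only reaches 2(W), 3(W), all W → L
n=5: reaches L-position 0 → W
n=6: reaches L-position 4 → W
n=7: reaches L-position 0 → W
n=8: reaches L-position 4 → W
n=9: only reaches 6(W), 8(W), all W → L
n=10: reaches L-position 9 → W
n=11: reaches L-position 0 → W
n=12: reaches L-position 9 → W

4: L, 12: W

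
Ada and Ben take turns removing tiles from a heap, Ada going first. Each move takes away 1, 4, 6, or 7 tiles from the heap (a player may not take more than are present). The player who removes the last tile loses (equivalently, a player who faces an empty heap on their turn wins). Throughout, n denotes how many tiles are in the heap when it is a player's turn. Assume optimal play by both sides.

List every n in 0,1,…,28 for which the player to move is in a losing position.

Label each position W (a win for the player to move) or L (a loss). A position with no legal move is W; any other position is W exactly when some move reaches an L, and L when every move reaches a W.
n=0: no move; the opponent has just taken the last tile and therefore loses → W
n=1: →0(W) only, which is W, so L
n=2: →1(L), so W
n=3: →2(W) only, which is W, so L
n=4: →3(L), so W
n=5: →1(L), so W
n=6: →5(W), 2(W), 0(W) — all W, so L
n=7: →6(L), so W
n=8: →1(L), so W
n=9: →3(L), so W
n=10: →6(L), so W
n=11: →10(W), 7(W), 5(W), 4(W) — all W, so L
n=12: →11(L), so W
n=13: →6(L), so W
n=14: →13(W), 10(W), 8(W), 7(W) — all W, so L
n=15: →14(L), so W
n=16: →15(W), 12(W), 10(W), 9(W) — all W, so L
n=17: →16(L), so W
n=18: →14(L), so W
n=19: →18(W), 15(W), 13(W), 12(W) — all W, so L
n=20: →19(L), so W
n=21: →14(L), so W
n=22: →16(L), so W
n=23: →19(L), so W
n=24: →23(W), 20(W), 18(W), 17(W) — all W, so L
n=25: →24(L), so W
n=26: →19(L), so W
n=27: →26(W), 23(W), 21(W), 20(W) — all W, so L
n=28: →27(L), so W
The losing starting values of n are exactly the entries labelled L in this table (9 of them).

1, 3, 6, 11, 14, 16, 19, 24, 27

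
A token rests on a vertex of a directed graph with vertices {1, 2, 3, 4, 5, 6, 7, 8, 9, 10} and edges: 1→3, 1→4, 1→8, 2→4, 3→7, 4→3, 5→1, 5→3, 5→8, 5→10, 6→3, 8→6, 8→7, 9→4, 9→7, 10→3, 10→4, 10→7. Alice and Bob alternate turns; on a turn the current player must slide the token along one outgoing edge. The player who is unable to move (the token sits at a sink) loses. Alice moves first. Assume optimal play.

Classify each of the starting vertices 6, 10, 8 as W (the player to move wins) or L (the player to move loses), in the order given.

6: L, 10: W, 8: W

Compute win/loss labels from the base case upward. A position with no move is L. Any other position is W if it can reach an L in one move, else L.
Every edge goes from a vertex to one that appears earlier in the order 7, 3, 4, 10, 9, 6, 8, 1, 2, 5, so processing vertices in that order labels each vertex after all of its successors.
7: no outgoing edge → L
3: →7(L), so W
4: →3(W) only, which is W, so L
10: →4(L), so W
9: →4(L), so W
6: →3(W) only, which is W, so L
8: →6(L), so W
1: →4(L), so W
2: →4(L), so W
5: →1(W), 8(W), 10(W), 3(W) — all W, so L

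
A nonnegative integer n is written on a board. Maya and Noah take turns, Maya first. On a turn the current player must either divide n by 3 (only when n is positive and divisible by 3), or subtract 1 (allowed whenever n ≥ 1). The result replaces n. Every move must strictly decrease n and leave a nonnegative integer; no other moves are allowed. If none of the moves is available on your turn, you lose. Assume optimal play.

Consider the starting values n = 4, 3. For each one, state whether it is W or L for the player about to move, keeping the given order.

Use the standard recursion: the mover loses at a terminal position; elsewhere, the mover wins exactly when some move hands the opponent an L position.
n=0: no move → L
n=1: reaches L-position 0 → W
n=2: only reaches 1(W), which is W → L
n=3: reaches L-position 2 → W
n=4: only reaches 3(W), which is W → L

4: L, 3: W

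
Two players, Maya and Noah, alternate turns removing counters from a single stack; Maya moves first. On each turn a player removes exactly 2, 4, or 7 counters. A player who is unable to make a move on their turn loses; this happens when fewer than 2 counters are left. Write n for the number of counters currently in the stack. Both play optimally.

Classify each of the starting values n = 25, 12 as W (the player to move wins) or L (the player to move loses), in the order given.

Compute win/loss labels from the base case upward. A position with no move is L. Any other position is W if it can reach an L in one move, else L.
n=0: no move → L
n=1: no move → L
n=2: can move to 0, which is L ⇒ W
n=3: can move to 1, which is L ⇒ W
n=4: can move to 0, which is L ⇒ W
n=5: can move to 1, which is L ⇒ W
n=6: moves to 4(W), 2(W); every one is W ⇒ L
n=7: can move to 0, which is L ⇒ W
n=8: can move to 6, which is L ⇒ W
n=9: moves to 7(W), 5(W), 2(W); every one is W ⇒ L
n=10: can move to 6, which is L ⇒ W
n=11: can move to 9, which is L ⇒ W
n=12: moves to 10(W), 8(W), 5(W); every one is W ⇒ L
n=13: can move to 9, which is L ⇒ W
n=14: can move to 12, which is L ⇒ W
n=15: moves to 13(W), 11(W), 8(W); every one is W ⇒ L
n=16: can move to 12, which is L ⇒ W
n=17: can move to 15, which is L ⇒ W
n=18: moves to 16(W), 14(W), 11(W); every one is W ⇒ L
n=19: can move to 15, which is L ⇒ W
n=20: can move to 18, which is L ⇒ W
n=21: moves to 19(W), 17(W), 14(W); every one is W ⇒ L
n=22: can move to 18, which is L ⇒ W
n=23: can move to 21, which is L ⇒ W
n=24: moves to 22(W), 20(W), 17(W); every one is W ⇒ L
n=25: can move to 21, which is L ⇒ W

25: W, 12: L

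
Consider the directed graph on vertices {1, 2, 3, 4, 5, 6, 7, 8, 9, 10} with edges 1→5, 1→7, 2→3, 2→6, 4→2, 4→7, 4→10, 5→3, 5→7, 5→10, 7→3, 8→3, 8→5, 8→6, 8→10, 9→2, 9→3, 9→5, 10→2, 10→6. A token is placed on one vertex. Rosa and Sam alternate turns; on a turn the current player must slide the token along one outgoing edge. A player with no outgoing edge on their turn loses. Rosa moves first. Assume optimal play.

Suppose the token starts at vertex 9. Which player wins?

Rosa wins.

Build the W/L table. Terminal = L. A non-terminal position is W if it has a move to some L; otherwise it is L.
Every edge goes from a vertex to one that appears earlier in the order 6, 3, 2, 7, 10, 5, 9, 4, 8, 1, so processing vertices in that order labels each vertex after all of its successors.
6: no outgoing edge → L
3: no outgoing edge → L
2: reaches L-position 3 → W
7: reaches L-position 3 → W
10: reaches L-position 6 → W
5: reaches L-position 3 → W
9: reaches L-position 3 → W
4: only reaches 10(W), 7(W), 2(W), all W → L
8: reaches L-position 3 → W
1: only reaches 5(W), 7(W), all W → L
The starting position 9 is W: Rosa should move to 3, handing over an L position.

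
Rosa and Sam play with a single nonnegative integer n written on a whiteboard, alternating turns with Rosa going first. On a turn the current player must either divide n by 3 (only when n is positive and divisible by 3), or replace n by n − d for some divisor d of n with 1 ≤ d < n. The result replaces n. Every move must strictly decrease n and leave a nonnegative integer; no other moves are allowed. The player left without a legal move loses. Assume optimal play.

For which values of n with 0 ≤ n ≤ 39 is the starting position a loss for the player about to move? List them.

Classify positions by backward induction: terminal positions (no move available) are L. From any other position, the mover wins iff some move reaches an L.
n=0: no move → L
n=1: no move → L
n=2: W (go to 1, an L position)
n=3: W (go to 1, an L position)
n=4: L (options 2(W), 3(W) are all W)
n=5: W (go to 4, an L position)
n=6: W (go to 4, an L position)
n=7: L (sole option 6(W) is W)
n=8: W (go to 4, an L position)
n=9: L (options 3(W), 6(W), 8(W) are all W)
n=10: W (go to 9, an L position)
n=11: L (sole option 10(W) is W)
n=12: W (go to 4, an L position)
n=13: L (sole option 12(W) is W)
n=14: W (go to 7, an L position)
n=15: L (options 5(W), 10(W), 12(W), 14(W) are all W)
n=16: W (go to 15, an L position)
n=17: L (sole option 16(W) is W)
n=18: W (go to 9, an L position)
n=19: L (sole option 18(W) is W)
n=20: W (go to 15, an L position)
n=21: W (go to 7, an L position)
n=22: W (go to 11, an L position)
n=23: L (sole option 22(W) is W)
n=24: W (go to 23, an L position)
n=25: L (options 20(W), 24(W) are all W)
n=26: W (go to 13, an L position)
n=27: W (go to 9, an L position)
n=28: L (options 14(W), 21(W), 24(W), 26(W), 27(W) are all W)
n=29: W (go to 28, an L position)
n=30: W (go to 15, an L position)
n=31: L (sole option 30(W) is W)
n=32: W (go to 28, an L position)
n=33: W (go to 11, an L position)
n=34: W (go to 17, an L position)
n=35: W (go to 28, an L position)
n=36: L (options 12(W), 18(W), 24(W), 27(W), 30(W), 32(W), 33(W), 34(W), 35(W) are all W)
n=37: W (go to 36, an L position)
n=38: W (go to 19, an L position)
n=39: W (go to 13, an L position)
The losing starting values of n are exactly the entries labelled L in this table (15 of them).

0, 1, 4, 7, 9, 11, 13, 15, 17, 19, 23, 25, 28, 31, 36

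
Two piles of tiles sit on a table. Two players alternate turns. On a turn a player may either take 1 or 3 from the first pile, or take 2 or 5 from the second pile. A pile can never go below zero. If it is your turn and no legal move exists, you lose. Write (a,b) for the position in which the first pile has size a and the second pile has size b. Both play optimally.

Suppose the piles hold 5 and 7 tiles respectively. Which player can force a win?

Label each position W (a win for the player to move) or L (a loss). A position with no legal move is L; any other position is W exactly when some move reaches an L, and L when every move reaches a W.
No move ever increases a pile, so every position that can arise here has a ≤ 5 and b ≤ 7; it is enough to label the cells with 0 ≤ a ≤ 5 and 0 ≤ b ≤ 7.
Every move lowers a or b (never raises either), so fill the grid row by row in increasing a, and left to right within a row: each cell's successors are then already labelled.
      b=0  b=1  b=2  b=3  b=4  b=5  b=6  b=7
a=0:    L    L    W    W    L    W    W    L
a=1:    W    W    L    L    W    W    L    W
a=2:    L    L    W    W    L    W    W    L
a=3:    W    W    L    L    W    W    L    W
a=4:    L    L    W    W    L    W    W    L
a=5:    W    W    L    L    W    W    L    W
Cells with no legal move (terminal, hence L): (0,0), (0,1).
The remaining L cells, each justified by listing all of its moves:
(0,4): the only move is to (0,2)(W), a W ⇒ L
(0,7): moves to (0,5)(W), (0,2)(W); every one is W ⇒ L
(1,2): moves to (0,2)(W), (1,0)(W); every one is W ⇒ L
(1,3): moves to (0,3)(W), (1,1)(W); every one is W ⇒ L
(1,6): moves to (0,6)(W), (1,4)(W), (1,1)(W); every one is W ⇒ L
(2,0): the only move is to (1,0)(W), a W ⇒ L
(2,1): the only move is to (1,1)(W), a W ⇒ L
(2,4): moves to (1,4)(W), (2,2)(W); every one is W ⇒ L
(2,7): moves to (1,7)(W), (2,5)(W), (2,2)(W); every one is W ⇒ L
(3,2): moves to (2,2)(W), (0,2)(W), (3,0)(W); every one is W ⇒ L
(3,3): moves to (2,3)(W), (0,3)(W), (3,1)(W); every one is W ⇒ L
(3,6): moves to (2,6)(W), (0,6)(W), (3,4)(W), (3,1)(W); every one is W ⇒ L
(4,0): moves to (3,0)(W), (1,0)(W); every one is W ⇒ L
(4,1): moves to (3,1)(W), (1,1)(W); every one is W ⇒ L
(4,4): moves to (3,4)(W), (1,4)(W), (4,2)(W); every one is W ⇒ L
(4,7): moves to (3,7)(W), (1,7)(W), (4,5)(W), (4,2)(W); every one is W ⇒ L
(5,2): moves to (4,2)(W), (2,2)(W), (5,0)(W); every one is W ⇒ L
(5,3): moves to (4,3)(W), (2,3)(W), (5,1)(W); every one is W ⇒ L
(5,6): moves to (4,6)(W), (2,6)(W), (5,4)(W), (5,1)(W); every one is W ⇒ L
Every other cell has at least one move into one of the L cells above, so it is W.
The starting position (5,7) is W: the player to move should move to (4,7), handing over an L position.

The first player wins.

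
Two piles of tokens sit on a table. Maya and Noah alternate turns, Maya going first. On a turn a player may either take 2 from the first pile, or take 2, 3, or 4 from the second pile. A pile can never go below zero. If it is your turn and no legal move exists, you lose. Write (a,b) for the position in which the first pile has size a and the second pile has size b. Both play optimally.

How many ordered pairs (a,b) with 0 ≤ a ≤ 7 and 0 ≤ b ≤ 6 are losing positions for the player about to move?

Use the standard recursion: the mover loses at a terminal position; elsewhere, the mover wins exactly when some move hands the opponent an L position.
Every move lowers a or b (never raises either), so fill the grid row by row in increasing a, and left to right within a row: each cell's successors are then already labelled.
      b=0  b=1  b=2  b=3  b=4  b=5  b=6
a=0:    L    L    W    W    W    W    L
a=1:    L    L    W    W    W    W    L
a=2:    W    W    L    L    W    W    W
a=3:    W    W    L    L    W    W    W
a=4:    L    L    W    W    W    W    L
a=5:    L    L    W    W    W    W    L
a=6:    W    W    L    L    W    W    W
a=7:    W    W    L    L    W    W    W
Cells with no legal move (terminal, hence L): (0,0), (0,1), (1,0), (1,1).
The remaining L cells, each justified by listing all of its moves:
(0,6): →(0,4)(W), (0,3)(W), (0,2)(W) — all W, so L
(1,6): →(1,4)(W), (1,3)(W), (1,2)(W) — all W, so L
(2,2): →(0,2)(W), (2,0)(W) — all W, so L
(2,3): →(0,3)(W), (2,1)(W), (2,0)(W) — all W, so L
(3,2): →(1,2)(W), (3,0)(W) — all W, so L
(3,3): →(1,3)(W), (3,1)(W), (3,0)(W) — all W, so L
(4,0): →(2,0)(W) only, which is W, so L
(4,1): →(2,1)(W) only, which is W, so L
(4,6): →(2,6)(W), (4,4)(W), (4,3)(W), (4,2)(W) — all W, so L
(5,0): →(3,0)(W) only, which is W, so L
(5,1): →(3,1)(W) only, which is W, so L
(5,6): →(3,6)(W), (5,4)(W), (5,3)(W), (5,2)(W) — all W, so L
(6,2): →(4,2)(W), (6,0)(W) — all W, so L
(6,3): →(4,3)(W), (6,1)(W), (6,0)(W) — all W, so L
(7,2): →(5,2)(W), (7,0)(W) — all W, so L
(7,3): →(5,3)(W), (7,1)(W), (7,0)(W) — all W, so L
Every other cell has at least one move into one of the L cells above, so it is W.
L cells per row: a=0: 3, a=1: 3, a=2: 2, a=3: 2, a=4: 3, a=5: 3, a=6: 2, a=7: 2; total 20.

20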